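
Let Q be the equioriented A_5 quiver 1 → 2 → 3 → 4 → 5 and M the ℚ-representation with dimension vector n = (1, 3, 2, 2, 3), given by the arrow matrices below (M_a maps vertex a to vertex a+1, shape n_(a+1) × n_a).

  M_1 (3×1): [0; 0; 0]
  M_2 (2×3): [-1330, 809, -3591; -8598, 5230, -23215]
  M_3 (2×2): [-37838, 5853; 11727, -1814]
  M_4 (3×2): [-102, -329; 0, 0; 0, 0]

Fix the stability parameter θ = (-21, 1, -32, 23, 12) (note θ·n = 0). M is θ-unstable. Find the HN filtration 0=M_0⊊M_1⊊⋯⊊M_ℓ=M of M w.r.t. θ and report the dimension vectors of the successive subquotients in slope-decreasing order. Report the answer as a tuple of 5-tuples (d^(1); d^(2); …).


Interval decomposition of M: I[1,1], I[2,2], I[2,4], I[2,5], I[5,5]^2.
HN type (ℓ=6): μ^(1)=23; μ^(2)=35/2; μ^(3)=12; μ^(4)=1; μ^(5)=-31/2; μ^(6)=-21

((0, 0, 0, 1, 0); (0, 0, 0, 1, 1); (0, 0, 0, 0, 2); (0, 1, 0, 0, 0); (0, 2, 2, 0, 0); (1, 0, 0, 0, 0))


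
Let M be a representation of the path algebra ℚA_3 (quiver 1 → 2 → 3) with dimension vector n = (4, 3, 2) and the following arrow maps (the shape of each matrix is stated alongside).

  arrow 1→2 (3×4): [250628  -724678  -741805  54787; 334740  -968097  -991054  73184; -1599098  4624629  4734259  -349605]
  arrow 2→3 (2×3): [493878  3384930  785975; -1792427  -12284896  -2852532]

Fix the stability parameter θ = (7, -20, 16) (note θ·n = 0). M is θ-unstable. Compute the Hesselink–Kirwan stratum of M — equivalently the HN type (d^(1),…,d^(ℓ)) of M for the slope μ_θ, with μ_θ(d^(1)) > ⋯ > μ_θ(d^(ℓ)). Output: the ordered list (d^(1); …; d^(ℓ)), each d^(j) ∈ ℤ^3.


Barcode: M ≅ I[1,1], I[1,2], I[1,3]^2. HN layers by μ_θ (3 steps, strictly decreasing):
  μ^(1)=16; μ^(2)=7; μ^(3)=-13/2

((0, 0, 2); (1, 0, 0); (3, 3, 0))


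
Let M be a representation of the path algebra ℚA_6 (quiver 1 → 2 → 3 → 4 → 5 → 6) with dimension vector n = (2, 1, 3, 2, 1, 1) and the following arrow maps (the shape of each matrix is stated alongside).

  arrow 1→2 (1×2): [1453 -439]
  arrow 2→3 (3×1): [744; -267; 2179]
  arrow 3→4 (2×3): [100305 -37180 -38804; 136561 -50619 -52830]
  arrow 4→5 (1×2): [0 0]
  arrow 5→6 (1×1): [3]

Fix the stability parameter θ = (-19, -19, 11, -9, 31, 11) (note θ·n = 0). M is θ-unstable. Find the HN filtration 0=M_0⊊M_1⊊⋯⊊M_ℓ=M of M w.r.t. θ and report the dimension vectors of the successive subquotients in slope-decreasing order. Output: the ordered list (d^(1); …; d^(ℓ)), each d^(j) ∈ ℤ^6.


Interval decomposition of M: I[1,1], I[1,4], I[3,3], I[3,4], I[5,6].
HN type (ℓ=4): μ^(1)=21; μ^(2)=11; μ^(3)=1; μ^(4)=-19

((0, 0, 0, 0, 1, 1); (0, 0, 1, 0, 0, 0); (0, 0, 2, 2, 0, 0); (2, 1, 0, 0, 0, 0))


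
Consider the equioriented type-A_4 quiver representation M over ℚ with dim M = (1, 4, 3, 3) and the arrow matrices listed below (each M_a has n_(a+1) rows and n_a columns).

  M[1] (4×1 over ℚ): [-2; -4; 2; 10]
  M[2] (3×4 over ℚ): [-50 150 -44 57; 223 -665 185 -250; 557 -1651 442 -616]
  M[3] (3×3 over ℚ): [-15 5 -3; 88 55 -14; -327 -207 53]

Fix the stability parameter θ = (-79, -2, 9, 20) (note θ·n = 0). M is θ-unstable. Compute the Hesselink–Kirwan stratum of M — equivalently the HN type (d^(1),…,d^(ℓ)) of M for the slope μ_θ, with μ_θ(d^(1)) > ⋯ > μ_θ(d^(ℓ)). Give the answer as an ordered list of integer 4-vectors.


Via rank(M_{q-1}∘⋯∘M_p): M ≅ I[1,4], I[2,2], I[2,4]^2.
μ_θ-semistable layers: μ^(1)=20; μ^(2)=9; μ^(3)=-2; μ^(4)=-79

((0, 0, 0, 3); (0, 0, 3, 0); (0, 4, 0, 0); (1, 0, 0, 0))


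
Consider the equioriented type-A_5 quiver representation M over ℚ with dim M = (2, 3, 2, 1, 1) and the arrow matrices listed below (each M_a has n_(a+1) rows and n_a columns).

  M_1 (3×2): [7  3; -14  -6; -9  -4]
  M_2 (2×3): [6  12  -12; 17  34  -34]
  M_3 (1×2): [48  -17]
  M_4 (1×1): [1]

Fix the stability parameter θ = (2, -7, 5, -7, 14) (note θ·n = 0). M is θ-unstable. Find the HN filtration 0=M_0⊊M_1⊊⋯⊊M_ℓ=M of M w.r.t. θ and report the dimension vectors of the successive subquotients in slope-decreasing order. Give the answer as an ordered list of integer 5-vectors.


Via rank(M_{q-1}∘⋯∘M_p): M ≅ I[1,2], I[1,5], I[2,2], I[3,3].
μ_θ-semistable layers: μ^(1)=14; μ^(2)=5; μ^(3)=-1; μ^(4)=-5/2; μ^(5)=-7

((0, 0, 0, 0, 1); (0, 0, 1, 0, 0); (0, 0, 1, 1, 0); (2, 2, 0, 0, 0); (0, 1, 0, 0, 0))


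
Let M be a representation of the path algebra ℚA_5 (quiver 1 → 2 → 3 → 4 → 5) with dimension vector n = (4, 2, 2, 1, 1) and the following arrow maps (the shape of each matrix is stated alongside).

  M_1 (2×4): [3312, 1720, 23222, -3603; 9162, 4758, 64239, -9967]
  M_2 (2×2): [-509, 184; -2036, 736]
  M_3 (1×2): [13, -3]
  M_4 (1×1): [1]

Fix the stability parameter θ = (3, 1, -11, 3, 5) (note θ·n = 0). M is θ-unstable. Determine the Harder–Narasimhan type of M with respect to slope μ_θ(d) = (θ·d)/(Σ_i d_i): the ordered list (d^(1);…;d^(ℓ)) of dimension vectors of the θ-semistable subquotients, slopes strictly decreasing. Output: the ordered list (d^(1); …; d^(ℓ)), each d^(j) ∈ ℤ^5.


Via rank(M_{q-1}∘⋯∘M_p): M ≅ I[1,1]^2, I[1,2], I[1,5], I[3,3].
μ_θ-semistable layers: μ^(1)=5; μ^(2)=3; μ^(3)=2; μ^(4)=-7/3; μ^(5)=-11

((0, 0, 0, 0, 1); (2, 0, 0, 1, 0); (1, 1, 0, 0, 0); (1, 1, 1, 0, 0); (0, 0, 1, 0, 0))


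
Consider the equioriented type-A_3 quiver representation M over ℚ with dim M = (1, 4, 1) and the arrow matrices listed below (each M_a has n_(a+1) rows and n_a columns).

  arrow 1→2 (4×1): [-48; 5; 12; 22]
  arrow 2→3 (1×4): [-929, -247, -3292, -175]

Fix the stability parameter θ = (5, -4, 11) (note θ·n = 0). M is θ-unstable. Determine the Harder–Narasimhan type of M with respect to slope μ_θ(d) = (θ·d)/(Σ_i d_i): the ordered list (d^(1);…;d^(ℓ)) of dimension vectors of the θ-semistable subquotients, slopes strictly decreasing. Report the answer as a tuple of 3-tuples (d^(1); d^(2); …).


Via rank(M_{q-1}∘⋯∘M_p): M ≅ I[1,3], I[2,2]^3.
μ_θ-semistable layers: μ^(1)=11; μ^(2)=1/2; μ^(3)=-4

((0, 0, 1); (1, 1, 0); (0, 3, 0))


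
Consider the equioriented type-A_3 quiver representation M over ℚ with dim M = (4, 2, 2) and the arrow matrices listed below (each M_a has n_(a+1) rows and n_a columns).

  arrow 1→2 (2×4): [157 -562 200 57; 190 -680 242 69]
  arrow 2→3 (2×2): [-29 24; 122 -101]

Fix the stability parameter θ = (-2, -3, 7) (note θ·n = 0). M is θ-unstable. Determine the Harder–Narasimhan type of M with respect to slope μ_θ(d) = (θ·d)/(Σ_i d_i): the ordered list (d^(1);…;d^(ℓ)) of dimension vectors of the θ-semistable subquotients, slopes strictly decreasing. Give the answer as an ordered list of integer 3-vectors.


Via rank(M_{q-1}∘⋯∘M_p): M ≅ I[1,1]^2, I[1,3]^2.
μ_θ-semistable layers: μ^(1)=7; μ^(2)=-2; μ^(3)=-5/2

((0, 0, 2); (2, 0, 0); (2, 2, 0))


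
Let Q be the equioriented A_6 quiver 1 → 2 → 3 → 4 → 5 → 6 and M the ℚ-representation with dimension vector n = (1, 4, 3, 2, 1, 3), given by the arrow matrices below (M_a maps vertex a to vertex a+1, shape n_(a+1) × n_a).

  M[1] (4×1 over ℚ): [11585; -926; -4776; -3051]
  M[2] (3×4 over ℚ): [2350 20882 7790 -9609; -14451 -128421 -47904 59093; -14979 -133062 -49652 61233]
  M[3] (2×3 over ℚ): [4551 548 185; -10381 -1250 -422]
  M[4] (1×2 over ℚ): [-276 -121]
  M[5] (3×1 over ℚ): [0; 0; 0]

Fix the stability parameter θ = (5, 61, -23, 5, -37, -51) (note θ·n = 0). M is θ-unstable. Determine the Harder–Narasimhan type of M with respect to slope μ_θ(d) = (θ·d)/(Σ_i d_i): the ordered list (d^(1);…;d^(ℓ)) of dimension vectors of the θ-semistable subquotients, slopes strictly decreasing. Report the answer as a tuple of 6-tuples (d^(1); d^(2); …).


Barcode: M ≅ I[1,5], I[2,2], I[2,3], I[2,4], I[6,6]^3. HN layers by μ_θ (5 steps, strictly decreasing):
  μ^(1)=61; μ^(2)=19; μ^(3)=43/3; μ^(4)=11/5; μ^(5)=-51

((0, 1, 0, 0, 0, 0); (0, 1, 1, 0, 0, 0); (0, 1, 1, 1, 0, 0); (1, 1, 1, 1, 1, 0); (0, 0, 0, 0, 0, 3))


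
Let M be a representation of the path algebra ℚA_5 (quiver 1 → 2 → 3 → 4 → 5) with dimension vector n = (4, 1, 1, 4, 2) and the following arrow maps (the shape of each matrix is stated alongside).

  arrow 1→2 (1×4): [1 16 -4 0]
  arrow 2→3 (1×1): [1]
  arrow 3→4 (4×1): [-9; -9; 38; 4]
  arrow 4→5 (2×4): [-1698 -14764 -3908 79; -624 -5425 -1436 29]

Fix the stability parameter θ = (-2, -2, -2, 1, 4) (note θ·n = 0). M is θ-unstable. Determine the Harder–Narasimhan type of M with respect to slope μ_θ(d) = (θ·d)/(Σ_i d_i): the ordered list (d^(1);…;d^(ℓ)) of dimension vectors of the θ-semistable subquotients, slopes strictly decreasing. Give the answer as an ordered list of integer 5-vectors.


Via rank(M_{q-1}∘⋯∘M_p): M ≅ I[1,1]^3, I[1,5], I[4,4]^2, I[4,5].
μ_θ-semistable layers: μ^(1)=4; μ^(2)=1; μ^(3)=-2

((0, 0, 0, 0, 2); (0, 0, 0, 4, 0); (4, 1, 1, 0, 0))


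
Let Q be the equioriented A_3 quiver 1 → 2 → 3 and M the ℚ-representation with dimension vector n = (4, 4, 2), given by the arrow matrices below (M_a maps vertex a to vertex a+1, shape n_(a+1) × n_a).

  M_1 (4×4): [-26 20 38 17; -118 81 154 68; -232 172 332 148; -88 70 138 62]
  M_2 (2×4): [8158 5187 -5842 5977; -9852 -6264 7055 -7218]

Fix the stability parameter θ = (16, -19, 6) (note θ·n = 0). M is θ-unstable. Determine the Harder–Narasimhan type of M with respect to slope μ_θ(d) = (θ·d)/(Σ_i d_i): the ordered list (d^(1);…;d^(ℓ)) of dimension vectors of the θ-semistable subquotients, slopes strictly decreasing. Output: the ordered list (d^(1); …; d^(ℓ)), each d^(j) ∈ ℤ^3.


Barcode: M ≅ I[1,2]^2, I[1,3]^2. HN layers by μ_θ (2 steps, strictly decreasing):
  μ^(1)=6; μ^(2)=-3/2

((0, 0, 2); (4, 4, 0))


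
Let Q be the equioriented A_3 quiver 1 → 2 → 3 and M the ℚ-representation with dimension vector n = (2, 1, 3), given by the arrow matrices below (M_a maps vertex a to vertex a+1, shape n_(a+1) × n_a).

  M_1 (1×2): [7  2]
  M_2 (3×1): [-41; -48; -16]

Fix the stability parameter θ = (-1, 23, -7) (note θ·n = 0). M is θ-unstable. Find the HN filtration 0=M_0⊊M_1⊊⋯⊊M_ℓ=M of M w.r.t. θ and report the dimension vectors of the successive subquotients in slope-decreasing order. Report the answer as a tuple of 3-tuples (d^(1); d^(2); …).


Barcode: M ≅ I[1,1], I[1,3], I[3,3]^2. HN layers by μ_θ (3 steps, strictly decreasing):
  μ^(1)=8; μ^(2)=-1; μ^(3)=-7

((0, 1, 1); (2, 0, 0); (0, 0, 2))


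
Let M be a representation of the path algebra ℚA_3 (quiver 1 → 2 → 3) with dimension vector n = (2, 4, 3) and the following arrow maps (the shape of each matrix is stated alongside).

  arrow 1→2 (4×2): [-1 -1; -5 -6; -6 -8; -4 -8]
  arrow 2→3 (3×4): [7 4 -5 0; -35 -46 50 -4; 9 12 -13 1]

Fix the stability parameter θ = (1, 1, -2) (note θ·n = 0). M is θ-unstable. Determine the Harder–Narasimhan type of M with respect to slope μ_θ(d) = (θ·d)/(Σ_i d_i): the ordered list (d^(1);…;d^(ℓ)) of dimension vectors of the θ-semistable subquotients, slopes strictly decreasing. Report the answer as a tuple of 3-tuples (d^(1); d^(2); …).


Barcode: M ≅ I[1,2], I[1,3], I[2,3]^2. HN layers by μ_θ (3 steps, strictly decreasing):
  μ^(1)=1; μ^(2)=0; μ^(3)=-1/2

((1, 1, 0); (1, 1, 1); (0, 2, 2))


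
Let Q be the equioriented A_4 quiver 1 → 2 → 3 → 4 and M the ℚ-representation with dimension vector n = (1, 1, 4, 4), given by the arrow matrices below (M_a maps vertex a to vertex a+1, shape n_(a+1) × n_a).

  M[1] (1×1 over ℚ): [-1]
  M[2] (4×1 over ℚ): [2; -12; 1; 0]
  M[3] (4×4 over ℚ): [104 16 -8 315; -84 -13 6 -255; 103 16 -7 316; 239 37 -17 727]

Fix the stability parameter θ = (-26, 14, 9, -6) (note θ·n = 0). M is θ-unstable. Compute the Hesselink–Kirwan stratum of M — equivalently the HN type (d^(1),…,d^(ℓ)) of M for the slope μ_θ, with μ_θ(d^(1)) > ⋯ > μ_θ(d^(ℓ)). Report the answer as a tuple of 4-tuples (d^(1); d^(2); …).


Via rank(M_{q-1}∘⋯∘M_p): M ≅ I[1,4], I[3,3], I[3,4]^2, I[4,4].
μ_θ-semistable layers: μ^(1)=9; μ^(2)=17/3; μ^(3)=3/2; μ^(4)=-6; μ^(5)=-26

((0, 0, 1, 0); (0, 1, 1, 1); (0, 0, 2, 2); (0, 0, 0, 1); (1, 0, 0, 0))


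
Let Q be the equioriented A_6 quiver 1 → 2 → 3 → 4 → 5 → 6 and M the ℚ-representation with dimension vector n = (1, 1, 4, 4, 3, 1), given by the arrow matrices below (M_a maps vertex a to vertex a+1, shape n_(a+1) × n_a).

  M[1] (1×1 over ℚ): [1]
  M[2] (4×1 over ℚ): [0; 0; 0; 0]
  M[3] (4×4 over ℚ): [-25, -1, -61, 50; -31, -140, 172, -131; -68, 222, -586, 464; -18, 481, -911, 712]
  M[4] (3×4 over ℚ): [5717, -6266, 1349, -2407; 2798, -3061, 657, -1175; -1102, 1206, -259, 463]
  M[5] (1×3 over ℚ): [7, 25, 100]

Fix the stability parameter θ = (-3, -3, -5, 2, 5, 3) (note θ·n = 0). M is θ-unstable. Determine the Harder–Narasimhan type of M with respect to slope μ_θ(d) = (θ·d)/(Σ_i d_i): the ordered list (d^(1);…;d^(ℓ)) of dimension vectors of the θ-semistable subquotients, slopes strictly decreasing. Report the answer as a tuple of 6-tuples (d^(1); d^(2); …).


Barcode: M ≅ I[1,2], I[3,4], I[3,5]^2, I[3,6]. HN layers by μ_θ (5 steps, strictly decreasing):
  μ^(1)=5; μ^(2)=4; μ^(3)=2; μ^(4)=-3; μ^(5)=-5

((0, 0, 0, 0, 2, 0); (0, 0, 0, 0, 1, 1); (0, 0, 0, 4, 0, 0); (1, 1, 0, 0, 0, 0); (0, 0, 4, 0, 0, 0))


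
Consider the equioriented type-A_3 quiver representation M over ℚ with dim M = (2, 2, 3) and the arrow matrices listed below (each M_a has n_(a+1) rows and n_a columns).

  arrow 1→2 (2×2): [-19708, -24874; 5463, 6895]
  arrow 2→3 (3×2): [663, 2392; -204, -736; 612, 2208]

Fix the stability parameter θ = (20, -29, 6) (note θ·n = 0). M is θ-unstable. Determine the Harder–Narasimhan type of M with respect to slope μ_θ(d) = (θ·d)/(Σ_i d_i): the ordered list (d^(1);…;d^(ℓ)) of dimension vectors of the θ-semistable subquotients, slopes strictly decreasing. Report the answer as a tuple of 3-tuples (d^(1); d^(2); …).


Via rank(M_{q-1}∘⋯∘M_p): M ≅ I[1,2], I[1,3], I[3,3]^2.
μ_θ-semistable layers: μ^(1)=6; μ^(2)=-9/2

((0, 0, 3); (2, 2, 0))


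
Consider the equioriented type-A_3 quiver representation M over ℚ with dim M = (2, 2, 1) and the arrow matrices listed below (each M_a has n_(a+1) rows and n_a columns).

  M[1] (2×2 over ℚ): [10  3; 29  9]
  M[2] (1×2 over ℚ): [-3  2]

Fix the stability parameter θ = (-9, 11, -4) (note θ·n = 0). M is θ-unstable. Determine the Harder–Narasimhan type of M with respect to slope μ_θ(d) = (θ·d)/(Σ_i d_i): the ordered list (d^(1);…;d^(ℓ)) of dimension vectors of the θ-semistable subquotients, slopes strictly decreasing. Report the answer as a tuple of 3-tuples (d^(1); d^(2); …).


Interval decomposition of M: I[1,2], I[1,3].
HN type (ℓ=3): μ^(1)=11; μ^(2)=7/2; μ^(3)=-9

((0, 1, 0); (0, 1, 1); (2, 0, 0))


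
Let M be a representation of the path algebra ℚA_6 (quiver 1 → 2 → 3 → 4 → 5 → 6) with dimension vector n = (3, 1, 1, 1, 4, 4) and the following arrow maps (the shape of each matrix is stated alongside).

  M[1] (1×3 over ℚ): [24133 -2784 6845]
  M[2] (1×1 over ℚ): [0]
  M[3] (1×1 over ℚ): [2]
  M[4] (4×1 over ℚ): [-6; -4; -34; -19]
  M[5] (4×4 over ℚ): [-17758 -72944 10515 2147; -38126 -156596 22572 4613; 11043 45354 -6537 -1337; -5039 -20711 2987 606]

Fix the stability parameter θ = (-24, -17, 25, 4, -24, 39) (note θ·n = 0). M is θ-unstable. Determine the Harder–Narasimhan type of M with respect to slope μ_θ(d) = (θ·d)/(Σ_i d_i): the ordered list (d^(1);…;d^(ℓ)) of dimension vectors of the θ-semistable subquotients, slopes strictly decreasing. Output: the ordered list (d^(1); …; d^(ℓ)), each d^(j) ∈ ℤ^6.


Via rank(M_{q-1}∘⋯∘M_p): M ≅ I[1,1]^2, I[1,2], I[3,6], I[5,6]^3.
μ_θ-semistable layers: μ^(1)=39; μ^(2)=5/3; μ^(3)=-17; μ^(4)=-24

((0, 0, 0, 0, 0, 4); (0, 0, 1, 1, 1, 0); (0, 1, 0, 0, 0, 0); (3, 0, 0, 0, 3, 0))


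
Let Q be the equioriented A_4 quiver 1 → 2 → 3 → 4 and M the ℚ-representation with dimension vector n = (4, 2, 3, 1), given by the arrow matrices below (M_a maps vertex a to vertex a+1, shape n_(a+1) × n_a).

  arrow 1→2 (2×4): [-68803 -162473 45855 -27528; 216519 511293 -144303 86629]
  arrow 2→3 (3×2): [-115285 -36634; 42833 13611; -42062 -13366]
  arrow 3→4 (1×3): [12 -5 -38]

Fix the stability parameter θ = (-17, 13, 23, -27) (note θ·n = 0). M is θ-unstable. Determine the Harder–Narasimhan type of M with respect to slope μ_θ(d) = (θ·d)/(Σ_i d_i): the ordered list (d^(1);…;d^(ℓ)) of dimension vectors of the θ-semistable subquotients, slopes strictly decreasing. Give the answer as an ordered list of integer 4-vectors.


Interval decomposition of M: I[1,1]^2, I[1,3], I[1,4], I[3,3].
HN type (ℓ=4): μ^(1)=23; μ^(2)=13; μ^(3)=3; μ^(4)=-17

((0, 0, 2, 0); (0, 1, 0, 0); (0, 1, 1, 1); (4, 0, 0, 0))


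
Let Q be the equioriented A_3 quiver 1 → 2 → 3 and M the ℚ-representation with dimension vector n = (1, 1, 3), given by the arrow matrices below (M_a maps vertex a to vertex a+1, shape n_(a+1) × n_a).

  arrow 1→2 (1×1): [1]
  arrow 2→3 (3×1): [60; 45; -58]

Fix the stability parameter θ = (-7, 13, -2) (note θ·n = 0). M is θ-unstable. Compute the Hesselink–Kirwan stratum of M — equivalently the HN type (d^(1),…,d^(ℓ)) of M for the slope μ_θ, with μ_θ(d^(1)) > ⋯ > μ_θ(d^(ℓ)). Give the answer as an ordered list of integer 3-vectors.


Barcode: M ≅ I[1,3], I[3,3]^2. HN layers by μ_θ (3 steps, strictly decreasing):
  μ^(1)=11/2; μ^(2)=-2; μ^(3)=-7

((0, 1, 1); (0, 0, 2); (1, 0, 0))


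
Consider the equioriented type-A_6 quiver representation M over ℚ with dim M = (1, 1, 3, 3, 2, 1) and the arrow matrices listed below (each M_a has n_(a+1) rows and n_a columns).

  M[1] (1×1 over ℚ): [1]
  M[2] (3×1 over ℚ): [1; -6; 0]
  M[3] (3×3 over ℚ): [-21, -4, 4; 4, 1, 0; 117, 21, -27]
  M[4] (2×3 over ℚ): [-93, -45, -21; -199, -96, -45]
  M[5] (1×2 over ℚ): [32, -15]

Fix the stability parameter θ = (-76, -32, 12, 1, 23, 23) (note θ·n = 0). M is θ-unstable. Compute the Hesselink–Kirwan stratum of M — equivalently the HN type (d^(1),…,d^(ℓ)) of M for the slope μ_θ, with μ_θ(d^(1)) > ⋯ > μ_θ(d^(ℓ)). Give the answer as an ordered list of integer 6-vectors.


Via rank(M_{q-1}∘⋯∘M_p): M ≅ I[1,4], I[3,5], I[3,6].
μ_θ-semistable layers: μ^(1)=23; μ^(2)=13/2; μ^(3)=-32; μ^(4)=-76

((0, 0, 0, 0, 2, 1); (0, 0, 3, 3, 0, 0); (0, 1, 0, 0, 0, 0); (1, 0, 0, 0, 0, 0))


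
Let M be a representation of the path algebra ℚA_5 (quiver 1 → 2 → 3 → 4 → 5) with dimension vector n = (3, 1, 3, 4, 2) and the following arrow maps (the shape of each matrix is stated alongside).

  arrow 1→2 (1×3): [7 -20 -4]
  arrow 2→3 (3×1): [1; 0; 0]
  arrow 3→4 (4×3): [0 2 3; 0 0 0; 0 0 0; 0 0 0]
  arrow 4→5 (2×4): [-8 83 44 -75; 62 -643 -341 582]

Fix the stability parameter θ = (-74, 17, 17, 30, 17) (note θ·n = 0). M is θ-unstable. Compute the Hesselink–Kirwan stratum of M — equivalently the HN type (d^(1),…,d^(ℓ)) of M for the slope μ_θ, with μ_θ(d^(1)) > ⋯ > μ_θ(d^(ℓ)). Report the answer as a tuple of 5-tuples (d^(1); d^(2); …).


Interval decomposition of M: I[1,1]^2, I[1,3], I[3,3], I[3,5], I[4,4]^2, I[4,5].
HN type (ℓ=4): μ^(1)=30; μ^(2)=47/2; μ^(3)=17; μ^(4)=-74

((0, 0, 0, 2, 0); (0, 0, 0, 2, 2); (0, 1, 3, 0, 0); (3, 0, 0, 0, 0))


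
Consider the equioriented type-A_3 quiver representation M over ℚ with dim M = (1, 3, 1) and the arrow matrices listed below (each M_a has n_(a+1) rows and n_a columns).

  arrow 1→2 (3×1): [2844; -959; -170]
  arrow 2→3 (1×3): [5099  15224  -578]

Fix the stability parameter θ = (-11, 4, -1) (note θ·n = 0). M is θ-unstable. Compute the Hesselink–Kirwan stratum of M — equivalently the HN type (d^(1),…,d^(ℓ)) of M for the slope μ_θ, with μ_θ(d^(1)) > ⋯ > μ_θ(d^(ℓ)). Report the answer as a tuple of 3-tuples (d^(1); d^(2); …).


Via rank(M_{q-1}∘⋯∘M_p): M ≅ I[1,2], I[2,2], I[2,3].
μ_θ-semistable layers: μ^(1)=4; μ^(2)=3/2; μ^(3)=-11

((0, 2, 0); (0, 1, 1); (1, 0, 0))


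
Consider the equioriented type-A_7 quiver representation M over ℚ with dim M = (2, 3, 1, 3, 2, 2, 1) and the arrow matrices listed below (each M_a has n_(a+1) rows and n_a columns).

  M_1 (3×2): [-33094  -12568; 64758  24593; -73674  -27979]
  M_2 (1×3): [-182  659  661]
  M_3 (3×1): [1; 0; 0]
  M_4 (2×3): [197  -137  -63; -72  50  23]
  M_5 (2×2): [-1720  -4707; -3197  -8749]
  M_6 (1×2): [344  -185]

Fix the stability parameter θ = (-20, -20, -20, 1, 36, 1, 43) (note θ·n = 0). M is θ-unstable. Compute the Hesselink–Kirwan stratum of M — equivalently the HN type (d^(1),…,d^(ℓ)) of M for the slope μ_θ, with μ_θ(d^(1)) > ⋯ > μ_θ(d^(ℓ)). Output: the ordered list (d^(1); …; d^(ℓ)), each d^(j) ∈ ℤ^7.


Interval decomposition of M: I[1,2], I[1,7], I[2,2], I[4,4], I[4,6].
HN type (ℓ=4): μ^(1)=43; μ^(2)=37/2; μ^(3)=1; μ^(4)=-20

((0, 0, 0, 0, 0, 0, 1); (0, 0, 0, 0, 2, 2, 0); (0, 0, 0, 3, 0, 0, 0); (2, 3, 1, 0, 0, 0, 0))


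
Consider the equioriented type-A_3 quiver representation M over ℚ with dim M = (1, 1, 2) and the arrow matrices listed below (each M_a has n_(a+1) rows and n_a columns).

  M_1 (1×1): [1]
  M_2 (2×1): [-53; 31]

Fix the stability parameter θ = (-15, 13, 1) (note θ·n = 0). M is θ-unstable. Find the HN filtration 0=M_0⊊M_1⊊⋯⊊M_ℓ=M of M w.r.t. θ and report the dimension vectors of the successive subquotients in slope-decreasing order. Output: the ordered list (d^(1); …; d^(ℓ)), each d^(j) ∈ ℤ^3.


Interval decomposition of M: I[1,3], I[3,3].
HN type (ℓ=3): μ^(1)=7; μ^(2)=1; μ^(3)=-15

((0, 1, 1); (0, 0, 1); (1, 0, 0))


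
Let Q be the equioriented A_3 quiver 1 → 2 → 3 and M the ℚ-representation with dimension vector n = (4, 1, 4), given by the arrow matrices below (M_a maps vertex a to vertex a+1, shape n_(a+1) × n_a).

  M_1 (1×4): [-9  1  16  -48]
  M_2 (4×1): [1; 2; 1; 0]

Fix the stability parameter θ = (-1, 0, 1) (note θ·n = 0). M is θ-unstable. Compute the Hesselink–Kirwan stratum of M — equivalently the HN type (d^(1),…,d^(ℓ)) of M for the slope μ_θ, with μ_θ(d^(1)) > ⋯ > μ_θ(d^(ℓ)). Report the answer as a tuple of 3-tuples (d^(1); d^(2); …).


Interval decomposition of M: I[1,1]^3, I[1,3], I[3,3]^3.
HN type (ℓ=3): μ^(1)=1; μ^(2)=0; μ^(3)=-1

((0, 0, 4); (0, 1, 0); (4, 0, 0))


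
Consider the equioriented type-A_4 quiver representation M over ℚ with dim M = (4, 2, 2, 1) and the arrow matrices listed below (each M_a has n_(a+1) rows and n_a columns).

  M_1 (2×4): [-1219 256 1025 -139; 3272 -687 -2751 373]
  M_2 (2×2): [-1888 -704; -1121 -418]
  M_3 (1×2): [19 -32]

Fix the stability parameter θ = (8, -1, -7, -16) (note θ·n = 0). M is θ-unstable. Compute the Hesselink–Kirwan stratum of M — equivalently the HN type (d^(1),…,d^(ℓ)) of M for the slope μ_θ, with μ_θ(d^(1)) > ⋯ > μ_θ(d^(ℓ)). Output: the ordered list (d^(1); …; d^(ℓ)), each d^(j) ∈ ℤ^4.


Barcode: M ≅ I[1,1]^2, I[1,2], I[1,3], I[3,4]. HN layers by μ_θ (4 steps, strictly decreasing):
  μ^(1)=8; μ^(2)=7/2; μ^(3)=0; μ^(4)=-23/2

((2, 0, 0, 0); (1, 1, 0, 0); (1, 1, 1, 0); (0, 0, 1, 1))


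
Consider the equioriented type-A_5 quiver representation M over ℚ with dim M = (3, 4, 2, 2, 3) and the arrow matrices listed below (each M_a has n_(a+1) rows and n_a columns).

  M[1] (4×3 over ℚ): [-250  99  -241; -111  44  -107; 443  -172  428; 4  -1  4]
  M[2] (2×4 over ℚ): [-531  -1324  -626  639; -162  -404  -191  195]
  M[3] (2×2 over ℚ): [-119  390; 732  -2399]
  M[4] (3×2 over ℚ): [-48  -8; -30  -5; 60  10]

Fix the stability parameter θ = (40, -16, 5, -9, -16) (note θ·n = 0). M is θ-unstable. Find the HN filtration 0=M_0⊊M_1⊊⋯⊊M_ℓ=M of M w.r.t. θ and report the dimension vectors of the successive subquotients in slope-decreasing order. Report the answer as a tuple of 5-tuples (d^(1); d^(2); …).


Interval decomposition of M: I[1,2], I[1,4], I[1,5], I[2,2], I[5,5]^2.
HN type (ℓ=4): μ^(1)=12; μ^(2)=5; μ^(3)=4/5; μ^(4)=-16

((1, 1, 0, 0, 0); (1, 1, 1, 1, 0); (1, 1, 1, 1, 1); (0, 1, 0, 0, 2))


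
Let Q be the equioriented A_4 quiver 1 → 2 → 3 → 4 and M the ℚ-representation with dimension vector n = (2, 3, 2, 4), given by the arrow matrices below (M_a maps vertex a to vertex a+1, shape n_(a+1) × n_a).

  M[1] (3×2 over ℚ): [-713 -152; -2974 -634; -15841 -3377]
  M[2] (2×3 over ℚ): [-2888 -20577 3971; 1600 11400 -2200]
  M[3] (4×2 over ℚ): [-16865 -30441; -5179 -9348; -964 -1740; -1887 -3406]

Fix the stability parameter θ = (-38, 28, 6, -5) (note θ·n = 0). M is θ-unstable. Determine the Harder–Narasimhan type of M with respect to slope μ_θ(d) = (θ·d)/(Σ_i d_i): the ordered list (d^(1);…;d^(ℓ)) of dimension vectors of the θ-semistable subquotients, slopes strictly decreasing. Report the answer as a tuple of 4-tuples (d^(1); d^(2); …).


Via rank(M_{q-1}∘⋯∘M_p): M ≅ I[1,2], I[1,4], I[2,2], I[3,4], I[4,4]^2.
μ_θ-semistable layers: μ^(1)=28; μ^(2)=29/3; μ^(3)=1/2; μ^(4)=-5; μ^(5)=-38

((0, 2, 0, 0); (0, 1, 1, 1); (0, 0, 1, 1); (0, 0, 0, 2); (2, 0, 0, 0))


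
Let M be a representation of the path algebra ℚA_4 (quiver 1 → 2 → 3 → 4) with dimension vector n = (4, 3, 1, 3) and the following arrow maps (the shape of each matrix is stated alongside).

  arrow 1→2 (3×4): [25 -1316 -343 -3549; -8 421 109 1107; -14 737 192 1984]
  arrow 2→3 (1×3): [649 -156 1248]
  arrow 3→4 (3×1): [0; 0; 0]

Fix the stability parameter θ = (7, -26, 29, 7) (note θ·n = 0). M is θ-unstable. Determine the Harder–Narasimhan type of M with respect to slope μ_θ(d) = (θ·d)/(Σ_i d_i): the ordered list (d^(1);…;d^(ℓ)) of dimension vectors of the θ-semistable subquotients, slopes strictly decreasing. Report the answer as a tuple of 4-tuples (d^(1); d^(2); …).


Barcode: M ≅ I[1,1], I[1,2]^2, I[1,3], I[4,4]^3. HN layers by μ_θ (3 steps, strictly decreasing):
  μ^(1)=29; μ^(2)=7; μ^(3)=-19/2

((0, 0, 1, 0); (1, 0, 0, 3); (3, 3, 0, 0))


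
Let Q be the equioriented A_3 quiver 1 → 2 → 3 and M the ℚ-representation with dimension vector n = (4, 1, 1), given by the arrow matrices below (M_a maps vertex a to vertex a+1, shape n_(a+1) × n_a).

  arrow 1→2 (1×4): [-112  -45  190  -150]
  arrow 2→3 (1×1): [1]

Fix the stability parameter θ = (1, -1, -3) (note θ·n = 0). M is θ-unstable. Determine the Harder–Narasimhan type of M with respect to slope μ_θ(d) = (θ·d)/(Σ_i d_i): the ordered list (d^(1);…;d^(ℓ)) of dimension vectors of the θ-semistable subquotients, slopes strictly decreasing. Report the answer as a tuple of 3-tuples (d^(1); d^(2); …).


Via rank(M_{q-1}∘⋯∘M_p): M ≅ I[1,1]^3, I[1,3].
μ_θ-semistable layers: μ^(1)=1; μ^(2)=-1

((3, 0, 0); (1, 1, 1))


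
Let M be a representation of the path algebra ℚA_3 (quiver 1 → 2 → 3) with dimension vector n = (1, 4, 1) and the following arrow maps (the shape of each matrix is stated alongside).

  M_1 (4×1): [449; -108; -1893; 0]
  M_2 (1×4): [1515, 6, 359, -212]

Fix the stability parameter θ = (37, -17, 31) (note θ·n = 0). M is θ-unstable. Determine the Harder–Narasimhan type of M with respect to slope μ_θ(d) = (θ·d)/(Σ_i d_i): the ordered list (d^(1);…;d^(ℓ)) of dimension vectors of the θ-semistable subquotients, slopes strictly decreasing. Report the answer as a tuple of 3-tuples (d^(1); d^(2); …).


Barcode: M ≅ I[1,2], I[2,2]^2, I[2,3]. HN layers by μ_θ (3 steps, strictly decreasing):
  μ^(1)=31; μ^(2)=10; μ^(3)=-17

((0, 0, 1); (1, 1, 0); (0, 3, 0))


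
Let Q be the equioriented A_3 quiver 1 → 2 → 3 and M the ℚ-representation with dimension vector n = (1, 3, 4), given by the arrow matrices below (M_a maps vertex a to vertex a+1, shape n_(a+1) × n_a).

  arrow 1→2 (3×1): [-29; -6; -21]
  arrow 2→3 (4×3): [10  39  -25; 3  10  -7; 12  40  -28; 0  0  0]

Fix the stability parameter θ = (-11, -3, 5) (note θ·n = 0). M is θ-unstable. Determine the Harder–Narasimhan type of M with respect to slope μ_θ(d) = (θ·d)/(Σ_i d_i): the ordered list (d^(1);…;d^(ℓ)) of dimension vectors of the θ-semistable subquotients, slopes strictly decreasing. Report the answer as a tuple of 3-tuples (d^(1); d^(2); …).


Barcode: M ≅ I[1,3], I[2,2], I[2,3], I[3,3]^2. HN layers by μ_θ (3 steps, strictly decreasing):
  μ^(1)=5; μ^(2)=-3; μ^(3)=-11

((0, 0, 4); (0, 3, 0); (1, 0, 0))


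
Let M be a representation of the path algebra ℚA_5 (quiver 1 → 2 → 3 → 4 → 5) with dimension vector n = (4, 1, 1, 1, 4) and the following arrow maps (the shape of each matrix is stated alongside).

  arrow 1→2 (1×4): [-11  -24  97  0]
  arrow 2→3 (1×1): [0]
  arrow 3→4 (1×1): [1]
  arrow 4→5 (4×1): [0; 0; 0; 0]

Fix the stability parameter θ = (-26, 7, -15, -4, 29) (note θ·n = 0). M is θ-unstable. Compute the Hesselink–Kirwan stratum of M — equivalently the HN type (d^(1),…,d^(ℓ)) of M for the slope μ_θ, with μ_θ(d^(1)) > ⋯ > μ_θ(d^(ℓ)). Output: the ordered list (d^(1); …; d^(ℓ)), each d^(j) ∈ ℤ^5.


Barcode: M ≅ I[1,1]^3, I[1,2], I[3,4], I[5,5]^4. HN layers by μ_θ (5 steps, strictly decreasing):
  μ^(1)=29; μ^(2)=7; μ^(3)=-4; μ^(4)=-15; μ^(5)=-26

((0, 0, 0, 0, 4); (0, 1, 0, 0, 0); (0, 0, 0, 1, 0); (0, 0, 1, 0, 0); (4, 0, 0, 0, 0))


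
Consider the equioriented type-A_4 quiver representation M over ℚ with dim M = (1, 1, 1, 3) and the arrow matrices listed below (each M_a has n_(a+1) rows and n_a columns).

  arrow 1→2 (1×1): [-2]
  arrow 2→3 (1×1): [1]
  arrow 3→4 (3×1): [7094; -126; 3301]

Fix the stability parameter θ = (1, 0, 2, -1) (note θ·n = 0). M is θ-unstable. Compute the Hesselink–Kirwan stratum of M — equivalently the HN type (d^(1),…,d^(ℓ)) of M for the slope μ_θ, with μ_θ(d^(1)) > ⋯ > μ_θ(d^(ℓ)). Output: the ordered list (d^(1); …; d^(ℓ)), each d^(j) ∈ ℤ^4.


Via rank(M_{q-1}∘⋯∘M_p): M ≅ I[1,4], I[4,4]^2.
μ_θ-semistable layers: μ^(1)=1/2; μ^(2)=-1

((1, 1, 1, 1); (0, 0, 0, 2))


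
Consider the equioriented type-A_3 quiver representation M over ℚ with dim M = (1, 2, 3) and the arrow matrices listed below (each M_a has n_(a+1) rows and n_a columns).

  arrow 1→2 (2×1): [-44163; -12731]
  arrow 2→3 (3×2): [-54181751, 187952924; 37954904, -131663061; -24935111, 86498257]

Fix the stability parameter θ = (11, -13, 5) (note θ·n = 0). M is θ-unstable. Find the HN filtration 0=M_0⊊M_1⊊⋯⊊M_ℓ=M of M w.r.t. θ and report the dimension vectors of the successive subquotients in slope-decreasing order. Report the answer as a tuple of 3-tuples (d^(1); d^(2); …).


Via rank(M_{q-1}∘⋯∘M_p): M ≅ I[1,3], I[2,3], I[3,3].
μ_θ-semistable layers: μ^(1)=5; μ^(2)=-1; μ^(3)=-13

((0, 0, 3); (1, 1, 0); (0, 1, 0))


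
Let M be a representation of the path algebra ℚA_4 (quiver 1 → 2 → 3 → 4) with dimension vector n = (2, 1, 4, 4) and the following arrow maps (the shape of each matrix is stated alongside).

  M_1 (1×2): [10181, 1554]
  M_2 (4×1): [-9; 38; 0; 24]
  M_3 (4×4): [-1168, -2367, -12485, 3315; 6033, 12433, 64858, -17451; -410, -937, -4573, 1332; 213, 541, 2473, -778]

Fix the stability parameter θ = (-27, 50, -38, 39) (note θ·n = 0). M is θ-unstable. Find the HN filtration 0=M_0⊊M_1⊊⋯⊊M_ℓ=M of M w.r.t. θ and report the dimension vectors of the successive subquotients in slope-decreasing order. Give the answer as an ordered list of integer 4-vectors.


Via rank(M_{q-1}∘⋯∘M_p): M ≅ I[1,1], I[1,4], I[3,4]^3.
μ_θ-semistable layers: μ^(1)=39; μ^(2)=6; μ^(3)=-27; μ^(4)=-38

((0, 0, 0, 4); (0, 1, 1, 0); (2, 0, 0, 0); (0, 0, 3, 0))


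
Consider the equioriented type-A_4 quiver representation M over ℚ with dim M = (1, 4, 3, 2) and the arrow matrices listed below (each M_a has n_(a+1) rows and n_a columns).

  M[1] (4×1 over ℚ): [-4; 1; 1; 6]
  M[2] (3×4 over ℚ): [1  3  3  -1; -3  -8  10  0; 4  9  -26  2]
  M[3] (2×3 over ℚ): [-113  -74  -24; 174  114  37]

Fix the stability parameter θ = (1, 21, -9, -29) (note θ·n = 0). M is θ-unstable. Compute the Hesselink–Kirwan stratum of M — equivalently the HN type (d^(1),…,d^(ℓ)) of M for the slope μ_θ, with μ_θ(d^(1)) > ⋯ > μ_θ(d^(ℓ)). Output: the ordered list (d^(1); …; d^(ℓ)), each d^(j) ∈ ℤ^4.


Barcode: M ≅ I[1,4], I[2,2], I[2,3], I[2,4]. HN layers by μ_θ (4 steps, strictly decreasing):
  μ^(1)=21; μ^(2)=6; μ^(3)=-4; μ^(4)=-17/3

((0, 1, 0, 0); (0, 1, 1, 0); (1, 1, 1, 1); (0, 1, 1, 1))


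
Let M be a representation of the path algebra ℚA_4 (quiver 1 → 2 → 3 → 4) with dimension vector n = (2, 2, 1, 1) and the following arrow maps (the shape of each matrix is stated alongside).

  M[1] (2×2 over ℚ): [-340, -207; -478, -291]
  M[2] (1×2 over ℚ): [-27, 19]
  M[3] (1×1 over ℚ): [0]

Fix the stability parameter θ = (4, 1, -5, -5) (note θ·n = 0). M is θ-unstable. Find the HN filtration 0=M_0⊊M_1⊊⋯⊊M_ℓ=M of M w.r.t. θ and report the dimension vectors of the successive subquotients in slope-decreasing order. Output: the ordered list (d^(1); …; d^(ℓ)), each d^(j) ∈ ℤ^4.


Barcode: M ≅ I[1,2], I[1,3], I[4,4]. HN layers by μ_θ (3 steps, strictly decreasing):
  μ^(1)=5/2; μ^(2)=0; μ^(3)=-5

((1, 1, 0, 0); (1, 1, 1, 0); (0, 0, 0, 1))


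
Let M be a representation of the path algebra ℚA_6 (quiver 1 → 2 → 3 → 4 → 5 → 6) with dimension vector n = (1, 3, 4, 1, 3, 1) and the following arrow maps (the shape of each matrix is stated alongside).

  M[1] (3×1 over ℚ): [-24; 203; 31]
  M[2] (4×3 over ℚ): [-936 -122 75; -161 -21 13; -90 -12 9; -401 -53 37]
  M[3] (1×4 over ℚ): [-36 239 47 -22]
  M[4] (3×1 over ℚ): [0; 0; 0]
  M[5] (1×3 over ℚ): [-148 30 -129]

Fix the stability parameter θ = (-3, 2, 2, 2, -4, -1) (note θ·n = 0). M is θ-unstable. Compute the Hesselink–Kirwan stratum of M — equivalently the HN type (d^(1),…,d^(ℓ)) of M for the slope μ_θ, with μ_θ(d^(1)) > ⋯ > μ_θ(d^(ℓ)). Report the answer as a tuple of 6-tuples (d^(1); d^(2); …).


Barcode: M ≅ I[1,4], I[2,2], I[2,3], I[3,3]^2, I[5,5]^2, I[5,6]. HN layers by μ_θ (4 steps, strictly decreasing):
  μ^(1)=2; μ^(2)=-1; μ^(3)=-3; μ^(4)=-4

((0, 3, 4, 1, 0, 0); (0, 0, 0, 0, 0, 1); (1, 0, 0, 0, 0, 0); (0, 0, 0, 0, 3, 0))


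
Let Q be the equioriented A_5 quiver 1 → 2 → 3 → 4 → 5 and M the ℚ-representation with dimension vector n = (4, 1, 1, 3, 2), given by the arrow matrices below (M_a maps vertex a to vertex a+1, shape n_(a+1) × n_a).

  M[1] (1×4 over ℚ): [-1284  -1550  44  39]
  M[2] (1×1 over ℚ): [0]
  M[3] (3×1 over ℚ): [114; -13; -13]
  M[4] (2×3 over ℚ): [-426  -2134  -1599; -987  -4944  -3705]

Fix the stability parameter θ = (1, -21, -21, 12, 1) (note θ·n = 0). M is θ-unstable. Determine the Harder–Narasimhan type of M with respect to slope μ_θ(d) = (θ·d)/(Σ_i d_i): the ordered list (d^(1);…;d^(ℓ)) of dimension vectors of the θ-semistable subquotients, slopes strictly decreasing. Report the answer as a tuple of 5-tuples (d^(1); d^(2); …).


Interval decomposition of M: I[1,1]^3, I[1,2], I[3,5], I[4,4], I[4,5].
HN type (ℓ=5): μ^(1)=12; μ^(2)=13/2; μ^(3)=1; μ^(4)=-10; μ^(5)=-21

((0, 0, 0, 1, 0); (0, 0, 0, 2, 2); (3, 0, 0, 0, 0); (1, 1, 0, 0, 0); (0, 0, 1, 0, 0))


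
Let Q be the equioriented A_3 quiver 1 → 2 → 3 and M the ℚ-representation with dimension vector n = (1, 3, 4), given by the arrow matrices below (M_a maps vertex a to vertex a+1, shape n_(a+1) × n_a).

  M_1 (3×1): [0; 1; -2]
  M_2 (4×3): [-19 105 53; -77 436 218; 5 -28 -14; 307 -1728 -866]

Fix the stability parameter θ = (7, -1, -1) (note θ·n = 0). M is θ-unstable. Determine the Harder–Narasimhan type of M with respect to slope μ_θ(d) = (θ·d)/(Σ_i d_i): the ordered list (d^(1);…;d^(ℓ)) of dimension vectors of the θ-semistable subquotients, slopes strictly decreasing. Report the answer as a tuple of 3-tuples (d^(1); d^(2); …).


Via rank(M_{q-1}∘⋯∘M_p): M ≅ I[1,3], I[2,3]^2, I[3,3].
μ_θ-semistable layers: μ^(1)=5/3; μ^(2)=-1

((1, 1, 1); (0, 2, 3))


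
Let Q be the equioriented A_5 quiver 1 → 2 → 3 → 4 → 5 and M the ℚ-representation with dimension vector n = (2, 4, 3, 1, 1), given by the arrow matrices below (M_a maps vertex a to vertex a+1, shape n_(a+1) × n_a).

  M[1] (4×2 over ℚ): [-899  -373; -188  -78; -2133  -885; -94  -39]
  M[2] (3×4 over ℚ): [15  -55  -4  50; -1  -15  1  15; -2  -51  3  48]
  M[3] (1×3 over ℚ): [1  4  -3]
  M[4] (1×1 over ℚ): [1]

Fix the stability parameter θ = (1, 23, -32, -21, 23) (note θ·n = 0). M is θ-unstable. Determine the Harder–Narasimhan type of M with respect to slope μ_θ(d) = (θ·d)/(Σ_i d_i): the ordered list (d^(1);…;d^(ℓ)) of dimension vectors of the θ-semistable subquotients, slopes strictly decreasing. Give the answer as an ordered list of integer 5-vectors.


Via rank(M_{q-1}∘⋯∘M_p): M ≅ I[1,3], I[1,5], I[2,2], I[2,3].
μ_θ-semistable layers: μ^(1)=23; μ^(2)=-8/3; μ^(3)=-9/2; μ^(4)=-29/4

((0, 1, 0, 0, 1); (1, 1, 1, 0, 0); (0, 1, 1, 0, 0); (1, 1, 1, 1, 0))


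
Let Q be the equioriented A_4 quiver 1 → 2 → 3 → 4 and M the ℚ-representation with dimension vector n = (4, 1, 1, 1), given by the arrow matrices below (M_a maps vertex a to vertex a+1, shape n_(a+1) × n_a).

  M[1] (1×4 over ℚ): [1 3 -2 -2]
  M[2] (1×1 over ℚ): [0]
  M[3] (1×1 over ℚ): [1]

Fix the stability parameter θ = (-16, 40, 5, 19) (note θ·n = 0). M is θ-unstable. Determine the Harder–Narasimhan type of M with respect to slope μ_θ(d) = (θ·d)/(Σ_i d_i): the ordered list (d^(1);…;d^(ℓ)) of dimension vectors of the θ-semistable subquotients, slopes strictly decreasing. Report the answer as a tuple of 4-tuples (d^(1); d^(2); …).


Interval decomposition of M: I[1,1]^3, I[1,2], I[3,4].
HN type (ℓ=4): μ^(1)=40; μ^(2)=19; μ^(3)=5; μ^(4)=-16

((0, 1, 0, 0); (0, 0, 0, 1); (0, 0, 1, 0); (4, 0, 0, 0))


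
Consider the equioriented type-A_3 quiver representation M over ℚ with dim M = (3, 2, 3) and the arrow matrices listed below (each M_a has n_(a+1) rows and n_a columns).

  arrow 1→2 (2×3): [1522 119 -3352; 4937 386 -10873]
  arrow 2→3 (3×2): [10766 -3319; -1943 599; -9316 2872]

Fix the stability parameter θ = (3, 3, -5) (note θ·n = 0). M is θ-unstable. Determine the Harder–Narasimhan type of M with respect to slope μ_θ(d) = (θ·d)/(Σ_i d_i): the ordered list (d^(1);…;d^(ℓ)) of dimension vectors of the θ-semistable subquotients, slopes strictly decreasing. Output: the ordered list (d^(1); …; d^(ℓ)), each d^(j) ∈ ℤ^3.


Interval decomposition of M: I[1,1], I[1,3]^2, I[3,3].
HN type (ℓ=3): μ^(1)=3; μ^(2)=1/3; μ^(3)=-5

((1, 0, 0); (2, 2, 2); (0, 0, 1))


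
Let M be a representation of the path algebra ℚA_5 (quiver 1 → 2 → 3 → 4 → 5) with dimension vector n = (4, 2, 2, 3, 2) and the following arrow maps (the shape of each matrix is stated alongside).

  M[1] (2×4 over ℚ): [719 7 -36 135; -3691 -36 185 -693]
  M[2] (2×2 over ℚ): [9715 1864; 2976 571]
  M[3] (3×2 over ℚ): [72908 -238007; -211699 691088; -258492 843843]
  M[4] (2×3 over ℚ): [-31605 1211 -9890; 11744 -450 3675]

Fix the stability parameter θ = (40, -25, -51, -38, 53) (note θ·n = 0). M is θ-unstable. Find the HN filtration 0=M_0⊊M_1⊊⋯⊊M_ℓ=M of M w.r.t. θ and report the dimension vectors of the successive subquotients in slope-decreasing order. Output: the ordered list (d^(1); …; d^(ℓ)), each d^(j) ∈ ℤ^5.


Via rank(M_{q-1}∘⋯∘M_p): M ≅ I[1,1]^2, I[1,5]^2, I[4,4].
μ_θ-semistable layers: μ^(1)=53; μ^(2)=40; μ^(3)=-37/2; μ^(4)=-38

((0, 0, 0, 0, 2); (2, 0, 0, 0, 0); (2, 2, 2, 2, 0); (0, 0, 0, 1, 0))
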